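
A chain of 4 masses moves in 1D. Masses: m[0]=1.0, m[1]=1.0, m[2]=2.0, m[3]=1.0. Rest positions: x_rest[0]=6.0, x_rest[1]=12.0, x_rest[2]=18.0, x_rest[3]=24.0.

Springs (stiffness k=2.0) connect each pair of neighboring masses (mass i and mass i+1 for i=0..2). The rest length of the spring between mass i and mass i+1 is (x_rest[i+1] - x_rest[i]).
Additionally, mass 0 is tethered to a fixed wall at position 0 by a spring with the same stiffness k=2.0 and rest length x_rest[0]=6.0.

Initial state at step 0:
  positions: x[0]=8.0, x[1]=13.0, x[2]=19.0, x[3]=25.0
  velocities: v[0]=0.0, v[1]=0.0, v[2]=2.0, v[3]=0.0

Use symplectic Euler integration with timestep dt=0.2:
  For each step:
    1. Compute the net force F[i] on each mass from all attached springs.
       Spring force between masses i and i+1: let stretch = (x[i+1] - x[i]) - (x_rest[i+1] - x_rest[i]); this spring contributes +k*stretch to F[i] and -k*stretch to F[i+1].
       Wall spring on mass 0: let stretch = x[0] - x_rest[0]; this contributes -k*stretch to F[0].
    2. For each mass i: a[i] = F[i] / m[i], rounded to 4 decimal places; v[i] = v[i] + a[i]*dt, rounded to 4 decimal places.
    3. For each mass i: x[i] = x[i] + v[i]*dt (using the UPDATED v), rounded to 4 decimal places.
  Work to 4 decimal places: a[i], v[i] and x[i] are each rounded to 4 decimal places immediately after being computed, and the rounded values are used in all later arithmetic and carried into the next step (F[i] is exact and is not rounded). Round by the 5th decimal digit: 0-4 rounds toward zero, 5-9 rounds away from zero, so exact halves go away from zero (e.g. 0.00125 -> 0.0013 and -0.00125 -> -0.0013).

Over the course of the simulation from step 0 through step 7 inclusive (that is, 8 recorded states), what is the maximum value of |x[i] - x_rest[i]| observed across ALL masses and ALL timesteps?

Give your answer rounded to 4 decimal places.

Answer: 2.7050

Derivation:
Step 0: x=[8.0000 13.0000 19.0000 25.0000] v=[0.0000 0.0000 2.0000 0.0000]
Step 1: x=[7.7600 13.0800 19.4000 25.0000] v=[-1.2000 0.4000 2.0000 0.0000]
Step 2: x=[7.3248 13.2400 19.7712 25.0320] v=[-2.1760 0.8000 1.8560 0.1600]
Step 3: x=[6.7768 13.4493 20.0916 25.1231] v=[-2.7398 1.0464 1.6019 0.4557]
Step 4: x=[6.2205 13.6562 20.3475 25.2917] v=[-2.7815 1.0343 1.2797 0.8431]
Step 5: x=[5.7614 13.8035 20.5336 25.5448] v=[-2.2954 0.7365 0.9303 1.2654]
Step 6: x=[5.4848 13.8458 20.6509 25.8770] v=[-1.3831 0.2117 0.5865 1.6609]
Step 7: x=[5.4383 13.7637 20.7050 26.2711] v=[-0.2326 -0.4107 0.2707 1.9705]
Max displacement = 2.7050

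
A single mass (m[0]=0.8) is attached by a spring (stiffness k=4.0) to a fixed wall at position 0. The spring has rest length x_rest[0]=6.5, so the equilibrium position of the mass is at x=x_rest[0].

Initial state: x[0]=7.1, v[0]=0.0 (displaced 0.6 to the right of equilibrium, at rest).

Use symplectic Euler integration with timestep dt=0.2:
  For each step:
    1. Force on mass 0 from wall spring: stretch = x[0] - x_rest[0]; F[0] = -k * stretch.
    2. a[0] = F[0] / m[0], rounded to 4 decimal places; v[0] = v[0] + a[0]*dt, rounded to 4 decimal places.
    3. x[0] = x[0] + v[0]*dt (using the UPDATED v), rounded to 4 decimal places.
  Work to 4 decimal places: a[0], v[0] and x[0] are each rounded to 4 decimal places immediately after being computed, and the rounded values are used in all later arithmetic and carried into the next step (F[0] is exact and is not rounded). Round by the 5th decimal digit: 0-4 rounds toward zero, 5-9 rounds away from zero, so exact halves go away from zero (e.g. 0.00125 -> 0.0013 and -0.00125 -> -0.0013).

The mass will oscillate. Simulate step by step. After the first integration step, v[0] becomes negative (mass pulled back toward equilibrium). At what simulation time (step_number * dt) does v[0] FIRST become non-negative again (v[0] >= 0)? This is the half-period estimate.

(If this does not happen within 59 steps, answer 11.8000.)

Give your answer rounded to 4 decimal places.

Step 0: x=[7.1000] v=[0.0000]
Step 1: x=[6.9800] v=[-0.6000]
Step 2: x=[6.7640] v=[-1.0800]
Step 3: x=[6.4952] v=[-1.3440]
Step 4: x=[6.2274] v=[-1.3392]
Step 5: x=[6.0141] v=[-1.0666]
Step 6: x=[5.8980] v=[-0.5807]
Step 7: x=[5.9023] v=[0.0213]
First v>=0 after going negative at step 7, time=1.4000

Answer: 1.4000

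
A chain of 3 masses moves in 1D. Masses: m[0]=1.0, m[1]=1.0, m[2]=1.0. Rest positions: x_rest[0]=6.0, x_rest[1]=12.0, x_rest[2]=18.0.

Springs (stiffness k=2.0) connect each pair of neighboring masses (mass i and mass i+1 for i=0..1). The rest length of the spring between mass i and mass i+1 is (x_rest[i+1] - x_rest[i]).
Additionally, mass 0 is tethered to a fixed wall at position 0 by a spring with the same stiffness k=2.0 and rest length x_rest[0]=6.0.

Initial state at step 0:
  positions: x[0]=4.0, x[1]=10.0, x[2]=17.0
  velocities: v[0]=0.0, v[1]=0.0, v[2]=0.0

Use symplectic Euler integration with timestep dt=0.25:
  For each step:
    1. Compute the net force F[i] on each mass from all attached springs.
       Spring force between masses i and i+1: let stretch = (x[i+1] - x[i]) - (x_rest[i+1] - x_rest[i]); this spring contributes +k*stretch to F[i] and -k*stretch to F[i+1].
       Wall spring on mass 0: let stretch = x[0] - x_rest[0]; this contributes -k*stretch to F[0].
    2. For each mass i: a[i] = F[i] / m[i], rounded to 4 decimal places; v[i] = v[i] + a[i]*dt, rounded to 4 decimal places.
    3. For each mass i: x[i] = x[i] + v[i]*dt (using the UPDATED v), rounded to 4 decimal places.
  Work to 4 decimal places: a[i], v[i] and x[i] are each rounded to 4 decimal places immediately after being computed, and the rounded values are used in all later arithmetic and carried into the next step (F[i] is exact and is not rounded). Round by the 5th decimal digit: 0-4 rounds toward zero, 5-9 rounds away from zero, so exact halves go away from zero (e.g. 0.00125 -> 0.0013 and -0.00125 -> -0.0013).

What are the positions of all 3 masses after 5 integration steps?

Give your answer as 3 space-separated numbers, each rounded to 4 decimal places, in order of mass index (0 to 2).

Answer: 6.3637 11.3827 16.0633

Derivation:
Step 0: x=[4.0000 10.0000 17.0000] v=[0.0000 0.0000 0.0000]
Step 1: x=[4.2500 10.1250 16.8750] v=[1.0000 0.5000 -0.5000]
Step 2: x=[4.7031 10.3594 16.6563] v=[1.8125 0.9375 -0.8750]
Step 3: x=[5.2754 10.6739 16.4004] v=[2.2891 1.2578 -1.0235]
Step 4: x=[5.8631 11.0294 16.1787] v=[2.3507 1.4218 -0.8868]
Step 5: x=[6.3637 11.3827 16.0633] v=[2.0023 1.4133 -0.4615]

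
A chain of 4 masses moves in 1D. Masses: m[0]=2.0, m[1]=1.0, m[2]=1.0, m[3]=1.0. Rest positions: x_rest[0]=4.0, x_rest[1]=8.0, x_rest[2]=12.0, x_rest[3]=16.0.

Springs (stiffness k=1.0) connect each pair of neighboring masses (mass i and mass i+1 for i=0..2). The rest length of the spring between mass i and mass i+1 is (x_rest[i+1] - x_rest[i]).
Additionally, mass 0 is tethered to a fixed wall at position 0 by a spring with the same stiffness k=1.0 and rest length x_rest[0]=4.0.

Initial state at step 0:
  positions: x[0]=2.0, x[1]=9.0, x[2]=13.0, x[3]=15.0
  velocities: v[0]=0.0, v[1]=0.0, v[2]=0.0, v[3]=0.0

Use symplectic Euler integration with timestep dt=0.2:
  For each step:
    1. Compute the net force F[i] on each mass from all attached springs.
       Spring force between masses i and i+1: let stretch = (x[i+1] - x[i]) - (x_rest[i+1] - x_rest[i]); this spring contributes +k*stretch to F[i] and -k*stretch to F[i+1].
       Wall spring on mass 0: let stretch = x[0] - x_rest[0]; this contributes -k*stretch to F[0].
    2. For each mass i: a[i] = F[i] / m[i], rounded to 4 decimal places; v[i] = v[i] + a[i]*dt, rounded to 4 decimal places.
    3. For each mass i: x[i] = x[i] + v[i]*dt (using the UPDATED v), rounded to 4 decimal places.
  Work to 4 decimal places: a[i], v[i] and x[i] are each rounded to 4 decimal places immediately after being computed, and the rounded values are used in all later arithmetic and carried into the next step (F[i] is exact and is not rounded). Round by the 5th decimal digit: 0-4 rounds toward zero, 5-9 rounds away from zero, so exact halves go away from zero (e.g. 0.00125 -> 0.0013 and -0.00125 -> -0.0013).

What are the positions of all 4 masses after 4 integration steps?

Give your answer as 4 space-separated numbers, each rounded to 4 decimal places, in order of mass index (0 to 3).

Step 0: x=[2.0000 9.0000 13.0000 15.0000] v=[0.0000 0.0000 0.0000 0.0000]
Step 1: x=[2.1000 8.8800 12.9200 15.0800] v=[0.5000 -0.6000 -0.4000 0.4000]
Step 2: x=[2.2936 8.6504 12.7648 15.2336] v=[0.9680 -1.1480 -0.7760 0.7680]
Step 3: x=[2.5685 8.3311 12.5438 15.4484] v=[1.3743 -1.5965 -1.1051 1.0742]
Step 4: x=[2.9072 7.9498 12.2705 15.7071] v=[1.6937 -1.9065 -1.3667 1.2933]

Answer: 2.9072 7.9498 12.2705 15.7071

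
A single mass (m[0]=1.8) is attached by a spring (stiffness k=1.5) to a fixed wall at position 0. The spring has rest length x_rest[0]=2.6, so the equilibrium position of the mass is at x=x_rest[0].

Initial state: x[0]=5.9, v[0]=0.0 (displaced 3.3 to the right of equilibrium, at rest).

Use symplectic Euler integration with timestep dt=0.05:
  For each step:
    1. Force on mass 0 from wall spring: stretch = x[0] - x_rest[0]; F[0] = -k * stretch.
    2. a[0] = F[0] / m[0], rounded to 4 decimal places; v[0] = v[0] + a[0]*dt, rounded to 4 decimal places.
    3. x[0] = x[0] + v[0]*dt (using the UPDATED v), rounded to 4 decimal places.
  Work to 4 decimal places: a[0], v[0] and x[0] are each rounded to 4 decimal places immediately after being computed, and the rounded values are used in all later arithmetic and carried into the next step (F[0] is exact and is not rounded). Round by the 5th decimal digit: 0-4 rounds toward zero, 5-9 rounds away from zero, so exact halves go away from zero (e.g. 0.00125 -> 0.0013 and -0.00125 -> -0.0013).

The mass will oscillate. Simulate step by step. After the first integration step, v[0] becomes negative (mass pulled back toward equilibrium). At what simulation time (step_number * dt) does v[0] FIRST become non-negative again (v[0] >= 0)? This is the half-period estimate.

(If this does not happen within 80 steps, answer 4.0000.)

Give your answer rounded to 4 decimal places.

Answer: 3.4500

Derivation:
Step 0: x=[5.9000] v=[0.0000]
Step 1: x=[5.8931] v=[-0.1375]
Step 2: x=[5.8794] v=[-0.2747]
Step 3: x=[5.8588] v=[-0.4113]
Step 4: x=[5.8314] v=[-0.5471]
Step 5: x=[5.7973] v=[-0.6817]
Step 6: x=[5.7566] v=[-0.8149]
Step 7: x=[5.7093] v=[-0.9464]
Step 8: x=[5.6555] v=[-1.0760]
Step 9: x=[5.5953] v=[-1.2033]
Step 10: x=[5.5289] v=[-1.3281]
Step 11: x=[5.4564] v=[-1.4501]
Step 12: x=[5.3779] v=[-1.5691]
Step 13: x=[5.2937] v=[-1.6848]
Step 14: x=[5.2039] v=[-1.7970]
Step 15: x=[5.1086] v=[-1.9055]
Step 16: x=[5.0081] v=[-2.0100]
Step 17: x=[4.9026] v=[-2.1103]
Step 18: x=[4.7923] v=[-2.2062]
Step 19: x=[4.6774] v=[-2.2975]
Step 20: x=[4.5582] v=[-2.3841]
Step 21: x=[4.4349] v=[-2.4657]
Step 22: x=[4.3078] v=[-2.5422]
Step 23: x=[4.1771] v=[-2.6134]
Step 24: x=[4.0431] v=[-2.6791]
Step 25: x=[3.9061] v=[-2.7392]
Step 26: x=[3.7664] v=[-2.7936]
Step 27: x=[3.6243] v=[-2.8422]
Step 28: x=[3.4801] v=[-2.8849]
Step 29: x=[3.3340] v=[-2.9216]
Step 30: x=[3.1864] v=[-2.9522]
Step 31: x=[3.0376] v=[-2.9766]
Step 32: x=[2.8879] v=[-2.9948]
Step 33: x=[2.7376] v=[-3.0068]
Step 34: x=[2.5870] v=[-3.0125]
Step 35: x=[2.4364] v=[-3.0120]
Step 36: x=[2.2861] v=[-3.0052]
Step 37: x=[2.1365] v=[-2.9921]
Step 38: x=[1.9879] v=[-2.9728]
Step 39: x=[1.8405] v=[-2.9473]
Step 40: x=[1.6947] v=[-2.9157]
Step 41: x=[1.5508] v=[-2.8780]
Step 42: x=[1.4091] v=[-2.8343]
Step 43: x=[1.2699] v=[-2.7847]
Step 44: x=[1.1334] v=[-2.7293]
Step 45: x=[1.0000] v=[-2.6682]
Step 46: x=[0.8699] v=[-2.6015]
Step 47: x=[0.7434] v=[-2.5294]
Step 48: x=[0.6208] v=[-2.4520]
Step 49: x=[0.5023] v=[-2.3695]
Step 50: x=[0.3882] v=[-2.2821]
Step 51: x=[0.2787] v=[-2.1899]
Step 52: x=[0.1740] v=[-2.0932]
Step 53: x=[0.0744] v=[-1.9921]
Step 54: x=[-0.0199] v=[-1.8869]
Step 55: x=[-0.1088] v=[-1.7777]
Step 56: x=[-0.1920] v=[-1.6648]
Step 57: x=[-0.2694] v=[-1.5485]
Step 58: x=[-0.3408] v=[-1.4289]
Step 59: x=[-0.4061] v=[-1.3064]
Step 60: x=[-0.4652] v=[-1.1811]
Step 61: x=[-0.5179] v=[-1.0534]
Step 62: x=[-0.5641] v=[-0.9235]
Step 63: x=[-0.6037] v=[-0.7917]
Step 64: x=[-0.6366] v=[-0.6582]
Step 65: x=[-0.6628] v=[-0.5233]
Step 66: x=[-0.6822] v=[-0.3874]
Step 67: x=[-0.6947] v=[-0.2506]
Step 68: x=[-0.7004] v=[-0.1133]
Step 69: x=[-0.6992] v=[0.0242]
First v>=0 after going negative at step 69, time=3.4500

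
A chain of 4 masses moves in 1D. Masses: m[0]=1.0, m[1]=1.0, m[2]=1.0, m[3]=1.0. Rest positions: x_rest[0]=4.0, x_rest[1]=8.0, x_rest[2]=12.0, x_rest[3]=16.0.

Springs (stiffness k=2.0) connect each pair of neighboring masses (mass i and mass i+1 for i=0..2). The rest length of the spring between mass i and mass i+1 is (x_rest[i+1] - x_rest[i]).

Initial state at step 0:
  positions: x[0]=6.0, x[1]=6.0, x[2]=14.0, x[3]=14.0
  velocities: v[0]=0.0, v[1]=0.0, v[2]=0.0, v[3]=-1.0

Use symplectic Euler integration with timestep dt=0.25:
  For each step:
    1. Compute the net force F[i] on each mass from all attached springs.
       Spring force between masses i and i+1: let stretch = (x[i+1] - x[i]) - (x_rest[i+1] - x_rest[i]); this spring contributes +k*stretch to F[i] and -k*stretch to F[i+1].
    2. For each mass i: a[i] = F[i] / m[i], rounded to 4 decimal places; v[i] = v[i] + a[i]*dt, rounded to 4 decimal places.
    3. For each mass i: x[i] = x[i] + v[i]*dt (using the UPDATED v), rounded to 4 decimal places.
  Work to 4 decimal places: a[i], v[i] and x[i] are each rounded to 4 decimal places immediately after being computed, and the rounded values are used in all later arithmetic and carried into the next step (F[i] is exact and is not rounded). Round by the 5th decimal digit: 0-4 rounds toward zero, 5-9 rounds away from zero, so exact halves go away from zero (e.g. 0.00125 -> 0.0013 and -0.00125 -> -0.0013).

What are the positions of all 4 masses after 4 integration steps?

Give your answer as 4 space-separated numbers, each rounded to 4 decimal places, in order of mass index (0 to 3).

Answer: 3.2984 10.6490 9.0836 15.9694

Derivation:
Step 0: x=[6.0000 6.0000 14.0000 14.0000] v=[0.0000 0.0000 0.0000 -1.0000]
Step 1: x=[5.5000 7.0000 13.0000 14.2500] v=[-2.0000 4.0000 -4.0000 1.0000]
Step 2: x=[4.6875 8.5625 11.4063 14.8438] v=[-3.2500 6.2500 -6.3750 2.3750]
Step 3: x=[3.8594 9.9961 9.8868 15.5079] v=[-3.3125 5.7344 -6.0782 2.6563]
Step 4: x=[3.2984 10.6490 9.0836 15.9694] v=[-2.2442 2.6114 -3.2130 1.8458]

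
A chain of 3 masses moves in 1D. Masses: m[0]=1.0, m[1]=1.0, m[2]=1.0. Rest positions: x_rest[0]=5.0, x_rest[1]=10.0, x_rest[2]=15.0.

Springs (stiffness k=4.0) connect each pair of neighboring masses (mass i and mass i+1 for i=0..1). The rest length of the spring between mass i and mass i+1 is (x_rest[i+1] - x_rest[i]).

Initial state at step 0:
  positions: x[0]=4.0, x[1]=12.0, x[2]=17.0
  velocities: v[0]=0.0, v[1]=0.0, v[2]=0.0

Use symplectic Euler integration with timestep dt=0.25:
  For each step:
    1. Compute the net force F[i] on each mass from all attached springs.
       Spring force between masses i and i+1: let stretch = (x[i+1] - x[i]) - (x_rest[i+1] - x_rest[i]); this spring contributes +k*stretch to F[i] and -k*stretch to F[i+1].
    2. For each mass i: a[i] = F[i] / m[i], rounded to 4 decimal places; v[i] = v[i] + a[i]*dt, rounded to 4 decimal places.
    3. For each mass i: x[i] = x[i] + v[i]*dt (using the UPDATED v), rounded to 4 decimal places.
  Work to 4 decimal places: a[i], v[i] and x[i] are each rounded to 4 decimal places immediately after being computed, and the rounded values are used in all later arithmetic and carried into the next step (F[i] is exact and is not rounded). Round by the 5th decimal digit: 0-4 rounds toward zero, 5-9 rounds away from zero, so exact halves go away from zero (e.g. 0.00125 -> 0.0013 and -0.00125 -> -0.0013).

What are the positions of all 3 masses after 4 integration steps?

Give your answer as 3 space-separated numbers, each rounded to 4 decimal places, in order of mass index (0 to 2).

Step 0: x=[4.0000 12.0000 17.0000] v=[0.0000 0.0000 0.0000]
Step 1: x=[4.7500 11.2500 17.0000] v=[3.0000 -3.0000 0.0000]
Step 2: x=[5.8750 10.3125 16.8125] v=[4.5000 -3.7500 -0.7500]
Step 3: x=[6.8594 9.8906 16.2500] v=[3.9375 -1.6875 -2.2500]
Step 4: x=[7.3516 10.3008 15.3477] v=[1.9687 1.6407 -3.6094]

Answer: 7.3516 10.3008 15.3477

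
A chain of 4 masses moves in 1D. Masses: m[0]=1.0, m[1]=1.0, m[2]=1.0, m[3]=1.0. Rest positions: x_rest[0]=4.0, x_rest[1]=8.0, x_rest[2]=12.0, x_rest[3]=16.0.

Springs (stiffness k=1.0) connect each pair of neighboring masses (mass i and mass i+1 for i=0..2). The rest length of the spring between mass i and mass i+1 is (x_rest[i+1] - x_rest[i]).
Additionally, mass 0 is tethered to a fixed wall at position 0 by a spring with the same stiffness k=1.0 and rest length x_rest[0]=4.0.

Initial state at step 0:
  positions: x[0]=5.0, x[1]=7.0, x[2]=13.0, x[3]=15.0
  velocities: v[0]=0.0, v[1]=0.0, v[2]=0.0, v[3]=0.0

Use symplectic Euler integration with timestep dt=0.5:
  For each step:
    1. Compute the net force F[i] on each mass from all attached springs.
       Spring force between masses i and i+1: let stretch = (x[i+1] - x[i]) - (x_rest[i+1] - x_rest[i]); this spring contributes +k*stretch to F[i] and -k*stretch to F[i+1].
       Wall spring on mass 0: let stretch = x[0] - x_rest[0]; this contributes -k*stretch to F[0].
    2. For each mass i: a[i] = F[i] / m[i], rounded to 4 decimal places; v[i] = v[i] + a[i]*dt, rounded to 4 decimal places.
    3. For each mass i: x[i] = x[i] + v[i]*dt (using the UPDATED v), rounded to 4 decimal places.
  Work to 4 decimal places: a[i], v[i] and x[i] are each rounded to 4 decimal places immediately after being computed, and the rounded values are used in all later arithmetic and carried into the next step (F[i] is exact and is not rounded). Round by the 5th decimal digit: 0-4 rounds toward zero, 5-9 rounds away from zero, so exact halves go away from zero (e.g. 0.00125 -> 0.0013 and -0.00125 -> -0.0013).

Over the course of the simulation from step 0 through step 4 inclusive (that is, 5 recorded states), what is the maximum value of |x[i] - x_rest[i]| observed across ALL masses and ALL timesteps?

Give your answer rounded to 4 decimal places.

Step 0: x=[5.0000 7.0000 13.0000 15.0000] v=[0.0000 0.0000 0.0000 0.0000]
Step 1: x=[4.2500 8.0000 12.0000 15.5000] v=[-1.5000 2.0000 -2.0000 1.0000]
Step 2: x=[3.3750 9.0625 10.8750 16.1250] v=[-1.7500 2.1250 -2.2500 1.2500]
Step 3: x=[3.0781 9.1563 10.6094 16.4375] v=[-0.5938 0.1875 -0.5313 0.6250]
Step 4: x=[3.5313 8.0938 11.4375 16.2930] v=[0.9063 -2.1251 1.6562 -0.2891]
Max displacement = 1.3906

Answer: 1.3906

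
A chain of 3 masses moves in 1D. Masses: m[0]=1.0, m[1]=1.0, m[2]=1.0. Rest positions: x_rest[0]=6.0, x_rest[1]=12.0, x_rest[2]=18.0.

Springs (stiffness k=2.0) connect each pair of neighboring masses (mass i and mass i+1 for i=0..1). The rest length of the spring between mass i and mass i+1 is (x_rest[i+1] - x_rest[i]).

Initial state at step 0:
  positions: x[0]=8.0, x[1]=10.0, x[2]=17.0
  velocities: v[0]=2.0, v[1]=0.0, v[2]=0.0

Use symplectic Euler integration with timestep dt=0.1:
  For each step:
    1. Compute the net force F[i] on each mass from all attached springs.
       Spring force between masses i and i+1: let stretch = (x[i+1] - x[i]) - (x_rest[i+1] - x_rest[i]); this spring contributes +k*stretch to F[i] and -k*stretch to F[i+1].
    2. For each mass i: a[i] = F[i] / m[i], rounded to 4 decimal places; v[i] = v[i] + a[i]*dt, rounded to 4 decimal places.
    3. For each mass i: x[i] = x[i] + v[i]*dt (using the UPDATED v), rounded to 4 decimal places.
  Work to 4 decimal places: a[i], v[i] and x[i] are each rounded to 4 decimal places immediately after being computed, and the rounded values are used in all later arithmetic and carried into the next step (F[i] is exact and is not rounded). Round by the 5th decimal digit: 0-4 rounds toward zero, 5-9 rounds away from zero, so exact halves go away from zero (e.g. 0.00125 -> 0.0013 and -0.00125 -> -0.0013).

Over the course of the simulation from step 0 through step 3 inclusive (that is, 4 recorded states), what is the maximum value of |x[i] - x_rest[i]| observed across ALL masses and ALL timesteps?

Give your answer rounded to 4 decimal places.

Step 0: x=[8.0000 10.0000 17.0000] v=[2.0000 0.0000 0.0000]
Step 1: x=[8.1200 10.1000 16.9800] v=[1.2000 1.0000 -0.2000]
Step 2: x=[8.1596 10.2980 16.9424] v=[0.3960 1.9800 -0.3760]
Step 3: x=[8.1220 10.5861 16.8919] v=[-0.3763 2.8812 -0.5049]
Max displacement = 2.1596

Answer: 2.1596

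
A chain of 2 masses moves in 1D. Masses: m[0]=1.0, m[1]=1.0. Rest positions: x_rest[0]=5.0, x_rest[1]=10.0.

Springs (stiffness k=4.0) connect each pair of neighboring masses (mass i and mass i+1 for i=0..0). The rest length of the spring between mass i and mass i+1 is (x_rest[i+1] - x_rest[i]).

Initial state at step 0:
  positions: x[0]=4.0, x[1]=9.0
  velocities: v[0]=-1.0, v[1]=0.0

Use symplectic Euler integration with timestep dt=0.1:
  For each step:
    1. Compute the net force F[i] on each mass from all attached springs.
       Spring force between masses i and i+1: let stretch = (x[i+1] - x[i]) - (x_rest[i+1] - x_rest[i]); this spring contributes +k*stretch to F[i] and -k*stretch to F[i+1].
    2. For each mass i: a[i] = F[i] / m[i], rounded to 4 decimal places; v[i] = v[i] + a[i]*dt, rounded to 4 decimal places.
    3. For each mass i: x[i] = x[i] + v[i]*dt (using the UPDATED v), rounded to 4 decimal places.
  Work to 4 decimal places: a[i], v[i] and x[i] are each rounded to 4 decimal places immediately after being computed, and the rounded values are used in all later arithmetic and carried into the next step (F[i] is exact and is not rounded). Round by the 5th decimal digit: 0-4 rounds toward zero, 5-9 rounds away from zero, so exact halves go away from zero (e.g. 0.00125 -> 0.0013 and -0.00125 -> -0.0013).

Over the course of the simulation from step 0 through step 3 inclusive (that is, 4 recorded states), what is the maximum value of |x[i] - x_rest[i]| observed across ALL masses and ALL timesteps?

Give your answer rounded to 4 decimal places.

Step 0: x=[4.0000 9.0000] v=[-1.0000 0.0000]
Step 1: x=[3.9000 9.0000] v=[-1.0000 0.0000]
Step 2: x=[3.8040 8.9960] v=[-0.9600 -0.0400]
Step 3: x=[3.7157 8.9843] v=[-0.8832 -0.1168]
Max displacement = 1.2843

Answer: 1.2843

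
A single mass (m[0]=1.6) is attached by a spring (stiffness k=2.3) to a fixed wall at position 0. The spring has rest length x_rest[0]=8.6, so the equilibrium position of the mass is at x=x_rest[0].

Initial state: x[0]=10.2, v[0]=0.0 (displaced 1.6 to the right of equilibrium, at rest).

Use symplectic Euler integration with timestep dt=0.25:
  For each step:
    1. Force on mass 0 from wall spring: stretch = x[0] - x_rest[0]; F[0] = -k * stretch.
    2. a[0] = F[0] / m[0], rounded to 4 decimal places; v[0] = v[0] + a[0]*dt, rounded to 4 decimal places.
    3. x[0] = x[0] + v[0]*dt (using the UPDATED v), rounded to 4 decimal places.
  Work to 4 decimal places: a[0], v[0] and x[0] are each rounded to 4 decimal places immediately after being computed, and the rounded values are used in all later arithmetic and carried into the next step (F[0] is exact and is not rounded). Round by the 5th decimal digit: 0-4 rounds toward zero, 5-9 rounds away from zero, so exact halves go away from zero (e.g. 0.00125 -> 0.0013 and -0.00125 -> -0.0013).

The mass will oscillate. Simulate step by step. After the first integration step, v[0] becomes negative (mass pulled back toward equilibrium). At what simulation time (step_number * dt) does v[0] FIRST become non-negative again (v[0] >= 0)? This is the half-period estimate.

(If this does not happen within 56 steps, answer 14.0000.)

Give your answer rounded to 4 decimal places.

Step 0: x=[10.2000] v=[0.0000]
Step 1: x=[10.0563] v=[-0.5750]
Step 2: x=[9.7817] v=[-1.0984]
Step 3: x=[9.4009] v=[-1.5231]
Step 4: x=[8.9482] v=[-1.8109]
Step 5: x=[8.4642] v=[-1.9360]
Step 6: x=[7.9924] v=[-1.8872]
Step 7: x=[7.5752] v=[-1.6689]
Step 8: x=[7.2501] v=[-1.3006]
Step 9: x=[7.0462] v=[-0.8155]
Step 10: x=[6.9819] v=[-0.2571]
Step 11: x=[7.0630] v=[0.3244]
First v>=0 after going negative at step 11, time=2.7500

Answer: 2.7500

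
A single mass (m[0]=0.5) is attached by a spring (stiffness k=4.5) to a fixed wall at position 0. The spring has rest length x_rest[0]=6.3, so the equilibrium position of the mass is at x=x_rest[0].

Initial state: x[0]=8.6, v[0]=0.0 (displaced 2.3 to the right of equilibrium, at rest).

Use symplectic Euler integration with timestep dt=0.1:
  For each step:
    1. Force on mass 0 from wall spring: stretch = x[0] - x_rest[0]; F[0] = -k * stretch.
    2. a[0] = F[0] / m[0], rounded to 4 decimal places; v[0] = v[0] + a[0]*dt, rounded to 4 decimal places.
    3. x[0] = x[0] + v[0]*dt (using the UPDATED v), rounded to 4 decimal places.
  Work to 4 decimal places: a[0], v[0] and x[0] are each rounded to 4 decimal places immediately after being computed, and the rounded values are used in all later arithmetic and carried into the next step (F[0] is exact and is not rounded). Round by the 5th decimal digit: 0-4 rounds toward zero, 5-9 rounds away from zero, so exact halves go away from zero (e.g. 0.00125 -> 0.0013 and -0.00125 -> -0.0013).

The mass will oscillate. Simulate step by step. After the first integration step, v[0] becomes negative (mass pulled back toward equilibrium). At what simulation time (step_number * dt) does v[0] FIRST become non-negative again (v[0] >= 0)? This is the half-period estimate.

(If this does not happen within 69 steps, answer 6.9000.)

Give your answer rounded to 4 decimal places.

Answer: 1.1000

Derivation:
Step 0: x=[8.6000] v=[0.0000]
Step 1: x=[8.3930] v=[-2.0700]
Step 2: x=[7.9976] v=[-3.9537]
Step 3: x=[7.4495] v=[-5.4815]
Step 4: x=[6.7979] v=[-6.5161]
Step 5: x=[6.1015] v=[-6.9642]
Step 6: x=[5.4229] v=[-6.7856]
Step 7: x=[4.8233] v=[-5.9962]
Step 8: x=[4.3566] v=[-4.6672]
Step 9: x=[4.0648] v=[-2.9181]
Step 10: x=[3.9742] v=[-0.9064]
Step 11: x=[4.0929] v=[1.1868]
First v>=0 after going negative at step 11, time=1.1000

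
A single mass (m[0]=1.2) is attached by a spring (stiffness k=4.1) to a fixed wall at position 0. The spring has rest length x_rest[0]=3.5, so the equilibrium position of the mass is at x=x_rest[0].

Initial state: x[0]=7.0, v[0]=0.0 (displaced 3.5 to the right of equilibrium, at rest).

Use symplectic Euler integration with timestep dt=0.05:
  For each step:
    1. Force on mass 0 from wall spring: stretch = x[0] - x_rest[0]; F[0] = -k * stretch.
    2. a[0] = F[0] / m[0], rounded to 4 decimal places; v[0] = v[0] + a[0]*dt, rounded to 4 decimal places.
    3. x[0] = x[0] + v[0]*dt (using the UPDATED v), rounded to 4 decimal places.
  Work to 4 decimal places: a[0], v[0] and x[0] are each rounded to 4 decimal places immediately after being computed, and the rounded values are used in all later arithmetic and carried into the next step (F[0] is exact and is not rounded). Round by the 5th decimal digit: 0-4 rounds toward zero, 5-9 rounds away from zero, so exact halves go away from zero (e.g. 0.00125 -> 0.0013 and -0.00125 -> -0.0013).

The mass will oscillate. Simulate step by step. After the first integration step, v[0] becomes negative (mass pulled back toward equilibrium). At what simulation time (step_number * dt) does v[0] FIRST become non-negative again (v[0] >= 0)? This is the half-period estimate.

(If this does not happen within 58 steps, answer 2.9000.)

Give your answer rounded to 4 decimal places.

Step 0: x=[7.0000] v=[0.0000]
Step 1: x=[6.9701] v=[-0.5979]
Step 2: x=[6.9106] v=[-1.1907]
Step 3: x=[6.8219] v=[-1.7733]
Step 4: x=[6.7049] v=[-2.3408]
Step 5: x=[6.5605] v=[-2.8883]
Step 6: x=[6.3899] v=[-3.4111]
Step 7: x=[6.1947] v=[-3.9048]
Step 8: x=[5.9764] v=[-4.3651]
Step 9: x=[5.7370] v=[-4.7882]
Step 10: x=[5.4785] v=[-5.1704]
Step 11: x=[5.2031] v=[-5.5084]
Step 12: x=[4.9131] v=[-5.7993]
Step 13: x=[4.6111] v=[-6.0407]
Step 14: x=[4.2996] v=[-6.2305]
Step 15: x=[3.9812] v=[-6.3671]
Step 16: x=[3.6587] v=[-6.4493]
Step 17: x=[3.3349] v=[-6.4764]
Step 18: x=[3.0125] v=[-6.4482]
Step 19: x=[2.6943] v=[-6.3649]
Step 20: x=[2.3829] v=[-6.2273]
Step 21: x=[2.0811] v=[-6.0365]
Step 22: x=[1.7914] v=[-5.7941]
Step 23: x=[1.5163] v=[-5.5022]
Step 24: x=[1.2581] v=[-5.1633]
Step 25: x=[1.0191] v=[-4.7803]
Step 26: x=[0.8013] v=[-4.3565]
Step 27: x=[0.6065] v=[-3.8955]
Step 28: x=[0.4364] v=[-3.4012]
Step 29: x=[0.2925] v=[-2.8778]
Step 30: x=[0.1760] v=[-2.3299]
Step 31: x=[0.0879] v=[-1.7621]
Step 32: x=[0.0289] v=[-1.1792]
Step 33: x=[-0.0004] v=[-0.5862]
Step 34: x=[0.0002] v=[0.0118]
First v>=0 after going negative at step 34, time=1.7000

Answer: 1.7000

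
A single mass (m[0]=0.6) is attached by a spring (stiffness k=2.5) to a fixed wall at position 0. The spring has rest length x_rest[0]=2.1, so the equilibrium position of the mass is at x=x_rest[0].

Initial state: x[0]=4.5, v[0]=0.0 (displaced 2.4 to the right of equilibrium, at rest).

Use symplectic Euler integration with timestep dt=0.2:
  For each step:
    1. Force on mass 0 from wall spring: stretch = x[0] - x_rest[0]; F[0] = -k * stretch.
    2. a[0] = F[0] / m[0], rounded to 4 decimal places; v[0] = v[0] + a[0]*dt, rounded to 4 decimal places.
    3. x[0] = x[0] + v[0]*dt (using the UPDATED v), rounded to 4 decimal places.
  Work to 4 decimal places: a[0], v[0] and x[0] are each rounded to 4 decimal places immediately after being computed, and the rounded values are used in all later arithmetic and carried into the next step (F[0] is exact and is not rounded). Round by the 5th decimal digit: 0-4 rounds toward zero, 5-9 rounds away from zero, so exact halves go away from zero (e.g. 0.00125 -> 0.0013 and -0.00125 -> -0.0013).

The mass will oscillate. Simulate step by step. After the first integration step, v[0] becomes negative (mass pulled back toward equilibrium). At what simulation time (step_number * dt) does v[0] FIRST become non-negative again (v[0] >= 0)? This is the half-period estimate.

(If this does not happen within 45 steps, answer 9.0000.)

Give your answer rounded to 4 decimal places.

Answer: 1.6000

Derivation:
Step 0: x=[4.5000] v=[0.0000]
Step 1: x=[4.1000] v=[-2.0000]
Step 2: x=[3.3667] v=[-3.6667]
Step 3: x=[2.4222] v=[-4.7223]
Step 4: x=[1.4240] v=[-4.9908]
Step 5: x=[0.5385] v=[-4.4275]
Step 6: x=[-0.0867] v=[-3.1262]
Step 7: x=[-0.3475] v=[-1.3039]
Step 8: x=[-0.2004] v=[0.7357]
First v>=0 after going negative at step 8, time=1.6000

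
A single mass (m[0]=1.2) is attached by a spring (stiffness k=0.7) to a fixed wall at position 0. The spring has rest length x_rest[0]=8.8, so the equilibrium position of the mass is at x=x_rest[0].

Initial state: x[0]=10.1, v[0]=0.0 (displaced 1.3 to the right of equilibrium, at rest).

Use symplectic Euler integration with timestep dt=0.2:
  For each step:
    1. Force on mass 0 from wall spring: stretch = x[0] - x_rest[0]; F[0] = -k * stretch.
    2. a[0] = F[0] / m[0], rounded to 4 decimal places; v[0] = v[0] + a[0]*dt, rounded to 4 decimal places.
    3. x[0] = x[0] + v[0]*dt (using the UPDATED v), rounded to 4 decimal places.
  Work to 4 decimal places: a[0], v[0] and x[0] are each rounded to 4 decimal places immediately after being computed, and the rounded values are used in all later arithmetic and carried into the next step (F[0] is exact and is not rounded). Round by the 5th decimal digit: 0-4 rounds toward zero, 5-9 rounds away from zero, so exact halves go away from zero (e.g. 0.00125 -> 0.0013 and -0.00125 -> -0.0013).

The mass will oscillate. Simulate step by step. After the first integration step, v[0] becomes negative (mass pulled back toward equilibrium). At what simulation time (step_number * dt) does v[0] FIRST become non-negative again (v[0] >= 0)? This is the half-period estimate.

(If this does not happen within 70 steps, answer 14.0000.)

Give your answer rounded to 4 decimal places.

Step 0: x=[10.1000] v=[0.0000]
Step 1: x=[10.0697] v=[-0.1517]
Step 2: x=[10.0097] v=[-0.2998]
Step 3: x=[9.9215] v=[-0.4409]
Step 4: x=[9.8072] v=[-0.5717]
Step 5: x=[9.6694] v=[-0.6892]
Step 6: x=[9.5113] v=[-0.7906]
Step 7: x=[9.3366] v=[-0.8736]
Step 8: x=[9.1494] v=[-0.9362]
Step 9: x=[8.9540] v=[-0.9770]
Step 10: x=[8.7550] v=[-0.9950]
Step 11: x=[8.5571] v=[-0.9897]
Step 12: x=[8.3648] v=[-0.9614]
Step 13: x=[8.1827] v=[-0.9106]
Step 14: x=[8.0150] v=[-0.8386]
Step 15: x=[7.8656] v=[-0.7470]
Step 16: x=[7.7380] v=[-0.6380]
Step 17: x=[7.6352] v=[-0.5141]
Step 18: x=[7.5596] v=[-0.3782]
Step 19: x=[7.5129] v=[-0.2335]
Step 20: x=[7.4962] v=[-0.0833]
Step 21: x=[7.5100] v=[0.0688]
First v>=0 after going negative at step 21, time=4.2000

Answer: 4.2000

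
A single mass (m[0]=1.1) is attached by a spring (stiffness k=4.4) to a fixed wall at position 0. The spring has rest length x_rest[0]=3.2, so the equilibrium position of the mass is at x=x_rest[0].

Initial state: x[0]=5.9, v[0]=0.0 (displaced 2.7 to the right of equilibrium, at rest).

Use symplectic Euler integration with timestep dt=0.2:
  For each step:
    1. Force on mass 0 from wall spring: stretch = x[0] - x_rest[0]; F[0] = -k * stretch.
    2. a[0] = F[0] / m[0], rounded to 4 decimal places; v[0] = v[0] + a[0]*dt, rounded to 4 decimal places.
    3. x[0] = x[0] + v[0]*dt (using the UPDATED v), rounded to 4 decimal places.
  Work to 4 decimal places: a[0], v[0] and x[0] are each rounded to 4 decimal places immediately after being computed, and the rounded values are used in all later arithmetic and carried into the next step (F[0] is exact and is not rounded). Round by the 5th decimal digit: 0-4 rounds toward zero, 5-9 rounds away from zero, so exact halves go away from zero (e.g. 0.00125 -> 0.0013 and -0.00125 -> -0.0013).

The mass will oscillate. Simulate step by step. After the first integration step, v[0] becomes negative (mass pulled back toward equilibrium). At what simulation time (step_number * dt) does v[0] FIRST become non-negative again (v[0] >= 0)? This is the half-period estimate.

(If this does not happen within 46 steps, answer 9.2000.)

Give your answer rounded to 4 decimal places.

Step 0: x=[5.9000] v=[0.0000]
Step 1: x=[5.4680] v=[-2.1600]
Step 2: x=[4.6731] v=[-3.9744]
Step 3: x=[3.6425] v=[-5.1529]
Step 4: x=[2.5411] v=[-5.5069]
Step 5: x=[1.5451] v=[-4.9798]
Step 6: x=[0.8139] v=[-3.6559]
Step 7: x=[0.4645] v=[-1.7470]
Step 8: x=[0.5528] v=[0.4414]
First v>=0 after going negative at step 8, time=1.6000

Answer: 1.6000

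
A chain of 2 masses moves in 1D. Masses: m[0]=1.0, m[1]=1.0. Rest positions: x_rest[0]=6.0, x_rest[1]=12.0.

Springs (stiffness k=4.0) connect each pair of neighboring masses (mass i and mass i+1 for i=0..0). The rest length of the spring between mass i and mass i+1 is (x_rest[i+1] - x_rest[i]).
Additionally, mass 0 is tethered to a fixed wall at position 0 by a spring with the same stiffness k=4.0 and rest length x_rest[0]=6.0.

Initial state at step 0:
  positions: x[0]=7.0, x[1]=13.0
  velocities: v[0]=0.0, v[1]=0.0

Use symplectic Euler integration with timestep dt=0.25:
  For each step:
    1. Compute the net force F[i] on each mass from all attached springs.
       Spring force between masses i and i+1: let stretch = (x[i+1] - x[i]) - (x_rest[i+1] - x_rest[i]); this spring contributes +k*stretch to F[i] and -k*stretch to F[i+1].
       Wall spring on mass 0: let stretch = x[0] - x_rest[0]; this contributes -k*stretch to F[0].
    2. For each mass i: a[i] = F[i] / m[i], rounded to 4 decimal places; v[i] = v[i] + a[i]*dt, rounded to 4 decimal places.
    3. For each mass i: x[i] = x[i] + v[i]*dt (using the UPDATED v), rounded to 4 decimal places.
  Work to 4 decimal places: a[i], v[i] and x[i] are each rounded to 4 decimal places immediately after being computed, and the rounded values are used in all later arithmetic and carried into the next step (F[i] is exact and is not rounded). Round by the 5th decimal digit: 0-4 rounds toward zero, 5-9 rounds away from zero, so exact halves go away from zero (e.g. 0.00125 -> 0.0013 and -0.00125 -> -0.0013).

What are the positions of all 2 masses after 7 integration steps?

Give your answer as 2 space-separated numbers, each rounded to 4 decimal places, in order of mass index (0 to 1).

Step 0: x=[7.0000 13.0000] v=[0.0000 0.0000]
Step 1: x=[6.7500 13.0000] v=[-1.0000 0.0000]
Step 2: x=[6.3750 12.9375] v=[-1.5000 -0.2500]
Step 3: x=[6.0469 12.7344] v=[-1.3125 -0.8125]
Step 4: x=[5.8789 12.3594] v=[-0.6719 -1.5000]
Step 5: x=[5.8613 11.8643] v=[-0.0703 -1.9805]
Step 6: x=[5.8792 11.3684] v=[0.0714 -1.9835]
Step 7: x=[5.7996 11.0002] v=[-0.3186 -1.4727]

Answer: 5.7996 11.0002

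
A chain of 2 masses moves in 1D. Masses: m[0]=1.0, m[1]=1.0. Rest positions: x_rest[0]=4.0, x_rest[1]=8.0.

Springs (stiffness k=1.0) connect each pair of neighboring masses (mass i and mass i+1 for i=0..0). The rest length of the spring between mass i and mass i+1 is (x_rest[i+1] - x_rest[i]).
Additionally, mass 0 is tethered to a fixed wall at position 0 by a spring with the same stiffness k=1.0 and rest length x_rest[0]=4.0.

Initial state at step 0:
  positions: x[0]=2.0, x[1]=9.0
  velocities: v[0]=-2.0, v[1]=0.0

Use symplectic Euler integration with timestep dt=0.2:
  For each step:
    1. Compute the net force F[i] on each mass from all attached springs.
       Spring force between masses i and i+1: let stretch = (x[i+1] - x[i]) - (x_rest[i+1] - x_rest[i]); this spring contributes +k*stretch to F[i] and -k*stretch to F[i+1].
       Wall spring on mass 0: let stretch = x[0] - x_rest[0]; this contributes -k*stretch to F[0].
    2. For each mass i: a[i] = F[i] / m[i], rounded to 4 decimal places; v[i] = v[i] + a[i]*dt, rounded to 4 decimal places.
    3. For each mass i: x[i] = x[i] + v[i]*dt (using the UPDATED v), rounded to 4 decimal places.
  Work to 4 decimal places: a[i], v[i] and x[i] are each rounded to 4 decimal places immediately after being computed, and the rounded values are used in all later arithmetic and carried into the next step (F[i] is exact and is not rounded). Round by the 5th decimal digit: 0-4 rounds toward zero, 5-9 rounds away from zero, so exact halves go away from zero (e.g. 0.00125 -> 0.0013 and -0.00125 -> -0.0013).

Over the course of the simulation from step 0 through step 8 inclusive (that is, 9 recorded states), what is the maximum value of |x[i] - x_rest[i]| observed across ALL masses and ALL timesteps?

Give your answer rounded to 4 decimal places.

Answer: 2.2000

Derivation:
Step 0: x=[2.0000 9.0000] v=[-2.0000 0.0000]
Step 1: x=[1.8000 8.8800] v=[-1.0000 -0.6000]
Step 2: x=[1.8112 8.6368] v=[0.0560 -1.2160]
Step 3: x=[2.0230 8.2806] v=[1.0589 -1.7811]
Step 4: x=[2.4042 7.8341] v=[1.9058 -2.2326]
Step 5: x=[2.9064 7.3304] v=[2.5109 -2.5186]
Step 6: x=[3.4693 6.8097] v=[2.8144 -2.6034]
Step 7: x=[4.0270 6.3154] v=[2.7886 -2.4715]
Step 8: x=[4.5152 5.8896] v=[2.4409 -2.1292]
Max displacement = 2.2000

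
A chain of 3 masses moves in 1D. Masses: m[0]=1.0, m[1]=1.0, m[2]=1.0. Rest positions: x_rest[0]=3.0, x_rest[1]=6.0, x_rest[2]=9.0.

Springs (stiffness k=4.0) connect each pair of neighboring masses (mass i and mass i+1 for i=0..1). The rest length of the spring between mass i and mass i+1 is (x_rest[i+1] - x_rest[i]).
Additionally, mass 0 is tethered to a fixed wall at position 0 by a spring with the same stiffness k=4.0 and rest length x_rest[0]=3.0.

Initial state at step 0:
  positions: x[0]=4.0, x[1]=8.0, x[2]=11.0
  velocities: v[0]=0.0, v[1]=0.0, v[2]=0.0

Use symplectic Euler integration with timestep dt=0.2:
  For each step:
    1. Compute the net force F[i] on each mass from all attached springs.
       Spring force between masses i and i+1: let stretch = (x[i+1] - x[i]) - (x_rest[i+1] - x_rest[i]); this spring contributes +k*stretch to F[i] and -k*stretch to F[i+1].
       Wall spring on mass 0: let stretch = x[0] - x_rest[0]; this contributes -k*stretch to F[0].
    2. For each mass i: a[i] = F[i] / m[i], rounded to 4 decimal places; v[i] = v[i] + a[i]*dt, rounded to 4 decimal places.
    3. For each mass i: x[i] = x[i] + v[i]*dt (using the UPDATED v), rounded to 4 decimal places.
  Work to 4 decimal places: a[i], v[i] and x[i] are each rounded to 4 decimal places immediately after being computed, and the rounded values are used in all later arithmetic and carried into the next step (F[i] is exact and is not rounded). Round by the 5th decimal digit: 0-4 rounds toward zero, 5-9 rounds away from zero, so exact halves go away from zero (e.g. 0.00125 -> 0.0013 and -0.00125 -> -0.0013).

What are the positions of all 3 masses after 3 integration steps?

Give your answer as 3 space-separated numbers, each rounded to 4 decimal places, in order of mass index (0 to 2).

Answer: 3.8884 7.2714 10.8843

Derivation:
Step 0: x=[4.0000 8.0000 11.0000] v=[0.0000 0.0000 0.0000]
Step 1: x=[4.0000 7.8400 11.0000] v=[0.0000 -0.8000 0.0000]
Step 2: x=[3.9744 7.5712 10.9744] v=[-0.1280 -1.3440 -0.1280]
Step 3: x=[3.8884 7.2714 10.8843] v=[-0.4301 -1.4989 -0.4506]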